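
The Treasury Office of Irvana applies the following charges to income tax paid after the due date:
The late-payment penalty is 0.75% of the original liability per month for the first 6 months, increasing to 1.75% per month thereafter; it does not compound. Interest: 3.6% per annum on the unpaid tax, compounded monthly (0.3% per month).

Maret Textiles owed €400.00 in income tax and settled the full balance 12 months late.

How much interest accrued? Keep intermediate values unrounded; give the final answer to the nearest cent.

Interest: €400.00 × ((1 + 0.003)^12 − 1) = €400.00 × 0.0366000… = €14.6400…

€14.64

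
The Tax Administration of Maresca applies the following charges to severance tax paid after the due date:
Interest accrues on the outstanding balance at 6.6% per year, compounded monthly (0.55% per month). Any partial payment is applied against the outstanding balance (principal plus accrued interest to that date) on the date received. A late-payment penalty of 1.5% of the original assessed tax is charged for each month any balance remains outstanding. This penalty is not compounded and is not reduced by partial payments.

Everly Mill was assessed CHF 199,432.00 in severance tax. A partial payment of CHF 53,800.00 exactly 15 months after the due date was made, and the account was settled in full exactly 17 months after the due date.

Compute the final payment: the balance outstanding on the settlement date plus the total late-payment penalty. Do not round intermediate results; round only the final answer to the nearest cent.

Balance at month 15: CHF 199,432.0000 × (1 + 0.0055)^15 = CHF 216,533.9352…
After CHF 53,800.00 payment: CHF 216,533.9352… − CHF 53,800.00 = CHF 162,733.9352…
Balance at month 17: CHF 162,733.9352… × (1 + 0.0055)^2 = CHF 164,528.9311…
Penalty: 17 × 1.5% × CHF 199,432.00 = CHF 50,855.16
Final settlement = outstanding balance + penalty = CHF 164,528.9311… + CHF 50,855.16 = CHF 215,384.09

CHF 215,384.09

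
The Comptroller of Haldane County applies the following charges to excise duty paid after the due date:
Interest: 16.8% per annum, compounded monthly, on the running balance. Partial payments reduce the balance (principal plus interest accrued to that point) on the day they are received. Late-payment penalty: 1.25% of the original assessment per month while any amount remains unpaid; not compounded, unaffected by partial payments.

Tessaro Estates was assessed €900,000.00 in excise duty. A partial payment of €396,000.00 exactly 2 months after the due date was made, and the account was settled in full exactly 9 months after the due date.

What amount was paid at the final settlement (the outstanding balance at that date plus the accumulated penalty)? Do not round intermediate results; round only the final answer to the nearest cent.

Monthly rate = 16.8% ÷ 12 = 1.4%
Balance at month 2: €900,000.0000 × (1 + 0.014)^2 = €925,376.4000
After €396,000.00 payment: €925,376.4000 − €396,000.00 = €529,376.4000
Balance at month 9: €529,376.4000 × (1 + 0.014)^7 = €583,485.7596…
Penalty: 9 × 1.25% × €900,000.00 = €101,250.00
Final settlement = outstanding balance + penalty = €583,485.7596… + €101,250.00 = €684,735.76

€684,735.76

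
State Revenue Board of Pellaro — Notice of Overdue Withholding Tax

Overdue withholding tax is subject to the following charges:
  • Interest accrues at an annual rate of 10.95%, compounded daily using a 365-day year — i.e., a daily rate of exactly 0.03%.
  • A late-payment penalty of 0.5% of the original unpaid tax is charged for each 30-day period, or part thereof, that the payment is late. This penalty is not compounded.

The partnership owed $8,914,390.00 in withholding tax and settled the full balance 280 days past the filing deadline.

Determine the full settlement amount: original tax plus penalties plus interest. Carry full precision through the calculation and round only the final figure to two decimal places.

Penalty periods: ⌈280/30⌉ = 10; penalty = 10 × 0.5% × $8,914,390.00 = $445,719.50
Interest: $8,914,390.00 × ((1 + 0.0003)^280 − 1) = $8,914,390.00 × 0.08761519… = $781,035.9960…
Total = $8,914,390.00 + $445,719.5000 + $781,035.9960… = $10,141,145.50

$10,141,145.50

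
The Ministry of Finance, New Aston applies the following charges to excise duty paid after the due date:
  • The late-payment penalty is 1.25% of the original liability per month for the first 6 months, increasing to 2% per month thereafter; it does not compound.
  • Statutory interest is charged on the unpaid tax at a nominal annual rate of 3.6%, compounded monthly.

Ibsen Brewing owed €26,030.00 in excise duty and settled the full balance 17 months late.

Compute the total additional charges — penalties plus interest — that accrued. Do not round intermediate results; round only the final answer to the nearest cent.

Penalty, months 1–6: 6 × 1.25% × €26,030.00 = €1,952.25
Penalty, months 7–17: 11 × 2% × €26,030.00 = €5,726.60
Interest (3.6%/yr ÷ 12 = 0.3%/month): €26,030.00 × ((1 + 0.003)^17 − 1) = €1,359.8737…
Penalties + interest = €7,678.8500 + €1,359.8737… = €9,038.72

€9,038.72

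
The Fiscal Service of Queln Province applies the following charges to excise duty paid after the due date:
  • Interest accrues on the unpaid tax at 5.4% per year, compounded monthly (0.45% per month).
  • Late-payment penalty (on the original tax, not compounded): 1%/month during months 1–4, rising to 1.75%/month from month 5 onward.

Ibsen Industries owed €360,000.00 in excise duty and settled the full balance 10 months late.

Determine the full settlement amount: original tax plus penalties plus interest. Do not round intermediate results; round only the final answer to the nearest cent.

€428,732.02

Penalty, months 1–4: 4 × 1% × €360,000.00 = €14,400.00
Penalty, months 5–10: 6 × 1.75% × €360,000.00 = €37,800.00
Interest: €360,000.00 × ((1 + 0.0045)^10 − 1) = €360,000.00 × 0.0459223… = €16,532.0178…
Total = €360,000.00 + €52,200.0000 + €16,532.0178… = €428,732.02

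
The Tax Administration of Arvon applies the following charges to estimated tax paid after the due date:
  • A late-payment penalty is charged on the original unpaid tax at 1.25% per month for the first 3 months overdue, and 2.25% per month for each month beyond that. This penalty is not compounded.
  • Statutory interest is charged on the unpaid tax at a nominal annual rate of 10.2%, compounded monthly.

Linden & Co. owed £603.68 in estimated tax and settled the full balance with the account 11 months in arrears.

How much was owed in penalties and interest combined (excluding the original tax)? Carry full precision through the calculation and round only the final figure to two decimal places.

Penalty, months 1–3: 3 × 1.25% × £603.68 = £22.64…
Penalty, months 4–11: 8 × 2.25% × £603.68 = £108.66…
Interest (10.2%/yr ÷ 12 = 0.85%/month): £603.68 × ((1 + 0.0085)^11 − 1) = £58.9052…
Penalties + interest = £131.3004 + £58.9052… = £190.21

£190.21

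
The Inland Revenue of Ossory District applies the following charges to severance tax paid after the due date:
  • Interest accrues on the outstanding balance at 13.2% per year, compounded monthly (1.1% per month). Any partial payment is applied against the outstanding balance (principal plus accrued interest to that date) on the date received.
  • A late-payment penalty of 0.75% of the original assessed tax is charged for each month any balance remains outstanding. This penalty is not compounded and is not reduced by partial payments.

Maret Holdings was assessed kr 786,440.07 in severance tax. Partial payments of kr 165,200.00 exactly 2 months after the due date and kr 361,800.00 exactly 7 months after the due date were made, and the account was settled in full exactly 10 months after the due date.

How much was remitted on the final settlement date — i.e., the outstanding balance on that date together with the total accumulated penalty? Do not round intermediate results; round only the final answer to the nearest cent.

Balance at month 2: kr 786,440.0700 × (1 + 0.011)^2 = kr 803,836.9108…
After kr 165,200.00 payment: kr 803,836.9108… − kr 165,200.00 = kr 638,636.9108…
Balance at month 7: kr 638,636.9108… × (1 + 0.011)^5 = kr 674,543.2387…
After kr 361,800.00 payment: kr 674,543.2387… − kr 361,800.00 = kr 312,743.2387…
Balance at month 10: kr 312,743.2387… × (1 + 0.011)^3 = kr 323,177.7076…
Penalty: 10 × 0.75% × kr 786,440.07 = kr 58,983.01…
Final settlement = outstanding balance + penalty = kr 323,177.7076… + kr 58,983.01… = kr 382,160.71

kr 382,160.71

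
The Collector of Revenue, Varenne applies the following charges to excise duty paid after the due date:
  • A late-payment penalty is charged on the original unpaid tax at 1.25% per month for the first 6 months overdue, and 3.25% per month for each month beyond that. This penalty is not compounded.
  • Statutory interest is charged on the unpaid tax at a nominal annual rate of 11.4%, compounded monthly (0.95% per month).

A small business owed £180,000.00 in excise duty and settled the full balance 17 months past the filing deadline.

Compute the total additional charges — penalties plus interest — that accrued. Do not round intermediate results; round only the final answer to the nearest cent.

£109,237.84

Penalty, months 1–6: 6 × 1.25% × £180,000.00 = £13,500.00
Penalty, months 7–17: 11 × 3.25% × £180,000.00 = £64,350.00
Interest: £180,000.00 × ((1 + 0.0095)^17 − 1) = £180,000.00 × 0.1743769… = £31,387.8399…
Penalties + interest = £77,850.0000 + £31,387.8399… = £109,237.84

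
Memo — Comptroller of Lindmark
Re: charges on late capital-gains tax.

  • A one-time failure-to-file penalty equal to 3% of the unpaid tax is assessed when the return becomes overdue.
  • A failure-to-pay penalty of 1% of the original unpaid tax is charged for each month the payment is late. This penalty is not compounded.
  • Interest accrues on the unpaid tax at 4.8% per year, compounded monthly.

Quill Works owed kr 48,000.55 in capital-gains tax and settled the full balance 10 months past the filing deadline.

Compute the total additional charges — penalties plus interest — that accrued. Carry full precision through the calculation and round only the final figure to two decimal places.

Failure-to-file penalty: 3% × kr 48,000.55 = kr 1,440.02…
Failure-to-pay penalty: 10 × 1% × kr 48,000.55 = kr 4,800.06…
Interest (4.8%/yr ÷ 12 = 0.4%/month): kr 48,000.55 × ((1 + 0.004)^10 − 1) = kr 1,954.9536…
Penalties + interest = kr 6,240.0715 + kr 1,954.9536… = kr 8,195.03

kr 8,195.03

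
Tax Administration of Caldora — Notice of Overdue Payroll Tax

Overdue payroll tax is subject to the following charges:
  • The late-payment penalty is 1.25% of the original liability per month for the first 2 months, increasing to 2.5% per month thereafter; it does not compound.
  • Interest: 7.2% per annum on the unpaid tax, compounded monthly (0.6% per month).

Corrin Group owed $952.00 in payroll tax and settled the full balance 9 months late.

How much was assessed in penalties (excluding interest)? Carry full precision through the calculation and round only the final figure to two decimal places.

Penalty, months 1–2: 2 × 1.25% × $952.00 = $23.80
Penalty, months 3–9: 7 × 2.5% × $952.00 = $166.60
Total penalty = $23.80 + $166.60 = $190.40

$190.40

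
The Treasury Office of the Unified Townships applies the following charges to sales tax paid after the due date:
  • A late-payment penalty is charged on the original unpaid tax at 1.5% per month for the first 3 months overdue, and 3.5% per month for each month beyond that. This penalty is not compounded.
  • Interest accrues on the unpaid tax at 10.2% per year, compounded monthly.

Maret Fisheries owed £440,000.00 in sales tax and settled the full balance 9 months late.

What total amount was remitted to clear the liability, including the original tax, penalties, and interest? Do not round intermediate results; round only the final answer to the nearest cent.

Penalty, months 1–3: 3 × 1.5% × £440,000.00 = £19,800.00
Penalty, months 4–9: 6 × 3.5% × £440,000.00 = £92,400.00
Interest (10.2%/yr ÷ 12 = 0.85%/month): £440,000.00 × ((1 + 0.0085)^9 − 1) = £34,827.4299…
Total = £440,000.00 + £112,200.0000 + £34,827.4299… = £587,027.43

£587,027.43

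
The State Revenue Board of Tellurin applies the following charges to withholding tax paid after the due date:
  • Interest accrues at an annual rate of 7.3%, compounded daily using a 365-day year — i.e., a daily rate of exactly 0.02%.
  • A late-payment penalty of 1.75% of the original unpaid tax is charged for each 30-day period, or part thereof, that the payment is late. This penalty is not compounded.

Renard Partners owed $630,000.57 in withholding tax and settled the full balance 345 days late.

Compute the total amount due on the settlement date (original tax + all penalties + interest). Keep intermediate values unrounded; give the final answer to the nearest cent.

Penalty periods: ⌈345/30⌉ = 12; penalty = 12 × 1.75% × $630,000.57 = $132,300.12…
Interest: $630,000.57 × ((1 + 0.0002)^345 − 1) = $630,000.57 × 0.07142882… = $45,000.1956…
Total = $630,000.57 + $132,300.1197 + $45,000.1956… = $807,300.89

$807,300.89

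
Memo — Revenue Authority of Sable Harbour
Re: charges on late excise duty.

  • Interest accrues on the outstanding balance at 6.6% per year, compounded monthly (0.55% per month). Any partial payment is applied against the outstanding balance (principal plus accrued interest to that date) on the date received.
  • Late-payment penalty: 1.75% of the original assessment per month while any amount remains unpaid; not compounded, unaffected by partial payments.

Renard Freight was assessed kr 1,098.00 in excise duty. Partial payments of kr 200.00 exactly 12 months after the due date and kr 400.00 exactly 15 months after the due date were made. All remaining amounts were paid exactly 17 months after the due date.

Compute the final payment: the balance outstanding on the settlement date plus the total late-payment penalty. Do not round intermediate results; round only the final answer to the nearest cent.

kr 921.99

Balance at month 12: kr 1,098.0000 × (1 + 0.0055)^12 = kr 1,172.7008…
After kr 200.00 payment: kr 1,172.7008… − kr 200.00 = kr 972.7008…
Balance at month 15: kr 972.7008… × (1 + 0.0055)^3 = kr 988.8388…
After kr 400.00 payment: kr 988.8388… − kr 400.00 = kr 588.8388…
Balance at month 17: kr 588.8388… × (1 + 0.0055)^2 = kr 595.3339…
Penalty: 17 × 1.75% × kr 1,098.00 = kr 326.66…
Final settlement = outstanding balance + penalty = kr 595.3339… + kr 326.66… = kr 921.99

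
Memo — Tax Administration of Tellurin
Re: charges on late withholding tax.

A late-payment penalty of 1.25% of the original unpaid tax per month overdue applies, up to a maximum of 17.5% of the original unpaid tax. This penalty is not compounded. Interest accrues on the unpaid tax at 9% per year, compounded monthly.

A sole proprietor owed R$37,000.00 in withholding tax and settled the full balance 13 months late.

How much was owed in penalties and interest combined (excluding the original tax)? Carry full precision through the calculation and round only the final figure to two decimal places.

R$9,786.89

Penalty: 13 × 1.25% × R$37,000.00 = R$6,012.50 (below the 17.5% cap of R$6,475.00)
Interest (9%/yr ÷ 12 = 0.75%/month): R$37,000.00 × ((1 + 0.0075)^13 − 1) = R$3,774.3866…
Penalties + interest = R$6,012.5000 + R$3,774.3866… = R$9,786.89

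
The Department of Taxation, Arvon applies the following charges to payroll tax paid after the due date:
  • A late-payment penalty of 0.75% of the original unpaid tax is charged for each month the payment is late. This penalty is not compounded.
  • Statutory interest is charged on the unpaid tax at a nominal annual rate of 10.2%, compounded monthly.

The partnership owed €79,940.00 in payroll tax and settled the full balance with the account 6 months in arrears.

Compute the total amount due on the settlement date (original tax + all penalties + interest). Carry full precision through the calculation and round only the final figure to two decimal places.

Late-payment penalty: 6 × 0.75% × €79,940.00 = €3,597.30
Interest (10.2%/yr ÷ 12 = 0.85%/month): €79,940.00 × ((1 + 0.0085)^6 − 1) = €4,164.5631…
Total = €79,940.00 + €3,597.3000 + €4,164.5631… = €87,701.86

€87,701.86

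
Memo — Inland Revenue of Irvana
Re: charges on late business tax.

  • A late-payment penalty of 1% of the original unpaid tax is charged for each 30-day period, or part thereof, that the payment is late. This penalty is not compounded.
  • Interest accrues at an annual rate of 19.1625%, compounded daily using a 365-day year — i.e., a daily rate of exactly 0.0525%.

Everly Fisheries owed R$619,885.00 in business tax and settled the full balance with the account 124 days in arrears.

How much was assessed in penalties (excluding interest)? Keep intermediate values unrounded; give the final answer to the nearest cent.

Penalty periods: ⌈124/30⌉ = 5; penalty = 5 × 1% × R$619,885.00 = R$30,994.25

R$30,994.25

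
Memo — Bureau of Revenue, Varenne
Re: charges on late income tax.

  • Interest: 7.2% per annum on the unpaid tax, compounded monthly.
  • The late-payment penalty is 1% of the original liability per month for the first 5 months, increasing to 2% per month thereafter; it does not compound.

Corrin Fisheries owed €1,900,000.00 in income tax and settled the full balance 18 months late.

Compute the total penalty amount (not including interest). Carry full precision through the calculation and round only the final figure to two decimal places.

Penalty, months 1–5: 5 × 1% × €1,900,000.00 = €95,000.00
Penalty, months 6–18: 13 × 2% × €1,900,000.00 = €494,000.00
Total penalty = €95,000.00 + €494,000.00 = €589,000.00

€589,000.00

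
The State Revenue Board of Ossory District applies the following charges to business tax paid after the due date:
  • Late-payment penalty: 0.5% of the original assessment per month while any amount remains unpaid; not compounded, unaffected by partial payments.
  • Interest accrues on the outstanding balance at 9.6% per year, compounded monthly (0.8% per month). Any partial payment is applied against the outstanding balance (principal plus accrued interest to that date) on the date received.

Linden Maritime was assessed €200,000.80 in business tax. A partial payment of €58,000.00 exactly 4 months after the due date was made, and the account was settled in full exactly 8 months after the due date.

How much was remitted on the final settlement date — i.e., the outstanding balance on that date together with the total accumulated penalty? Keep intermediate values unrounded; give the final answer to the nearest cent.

€161,286.69

Balance at month 4: €200,000.8000 × (1 + 0.008)^4 = €206,478.0363…
After €58,000.00 payment: €206,478.0363… − €58,000.00 = €148,478.0363…
Balance at month 8: €148,478.0363… × (1 + 0.008)^4 = €153,286.6537…
Penalty: 8 × 0.5% × €200,000.80 = €8,000.03…
Final settlement = outstanding balance + penalty = €153,286.6537… + €8,000.03… = €161,286.69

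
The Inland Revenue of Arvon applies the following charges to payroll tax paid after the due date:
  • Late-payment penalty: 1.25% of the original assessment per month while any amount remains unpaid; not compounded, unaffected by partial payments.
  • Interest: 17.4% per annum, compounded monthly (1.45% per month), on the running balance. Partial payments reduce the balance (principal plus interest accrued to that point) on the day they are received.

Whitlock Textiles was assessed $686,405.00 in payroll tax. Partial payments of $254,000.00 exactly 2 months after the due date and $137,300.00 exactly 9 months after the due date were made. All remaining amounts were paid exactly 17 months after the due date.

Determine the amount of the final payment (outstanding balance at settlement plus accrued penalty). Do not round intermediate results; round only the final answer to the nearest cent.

Balance at month 2: $686,405.0000 × (1 + 0.0145)^2 = $706,455.0617…
After $254,000.00 payment: $706,455.0617… − $254,000.00 = $452,455.0617…
Balance at month 9: $452,455.0617… × (1 + 0.0145)^7 = $500,425.9366…
After $137,300.00 payment: $500,425.9366… − $137,300.00 = $363,125.9366…
Balance at month 17: $363,125.9366… × (1 + 0.0145)^8 = $407,449.3983…
Penalty: 17 × 1.25% × $686,405.00 = $145,861.06…
Final settlement = outstanding balance + penalty = $407,449.3983… + $145,861.06… = $553,310.46

$553,310.46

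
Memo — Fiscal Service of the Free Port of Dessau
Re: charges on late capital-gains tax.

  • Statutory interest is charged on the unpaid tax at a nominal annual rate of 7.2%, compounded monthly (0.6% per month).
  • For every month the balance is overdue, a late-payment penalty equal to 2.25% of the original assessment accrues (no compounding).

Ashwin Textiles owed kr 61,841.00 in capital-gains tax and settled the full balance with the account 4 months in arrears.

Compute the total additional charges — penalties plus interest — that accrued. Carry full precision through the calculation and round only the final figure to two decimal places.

kr 7,063.29

Late-payment penalty: 4 × 2.25% × kr 61,841.00 = kr 5,565.69
Interest: kr 61,841.00 × ((1 + 0.006)^4 − 1) = kr 61,841.00 × 0.0242169… = kr 1,497.5952…
Penalties + interest = kr 5,565.6900 + kr 1,497.5952… = kr 7,063.29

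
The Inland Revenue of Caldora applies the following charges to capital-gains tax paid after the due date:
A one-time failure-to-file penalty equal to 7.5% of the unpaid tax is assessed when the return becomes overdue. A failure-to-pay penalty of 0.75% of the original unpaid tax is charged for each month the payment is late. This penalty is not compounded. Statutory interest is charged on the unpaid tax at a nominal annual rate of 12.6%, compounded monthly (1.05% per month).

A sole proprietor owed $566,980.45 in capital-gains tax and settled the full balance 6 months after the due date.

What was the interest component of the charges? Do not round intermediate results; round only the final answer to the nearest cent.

$36,670.64

Interest: $566,980.45 × ((1 + 0.0105)^6 − 1) = $566,980.45 × 0.0646771… = $36,670.6431…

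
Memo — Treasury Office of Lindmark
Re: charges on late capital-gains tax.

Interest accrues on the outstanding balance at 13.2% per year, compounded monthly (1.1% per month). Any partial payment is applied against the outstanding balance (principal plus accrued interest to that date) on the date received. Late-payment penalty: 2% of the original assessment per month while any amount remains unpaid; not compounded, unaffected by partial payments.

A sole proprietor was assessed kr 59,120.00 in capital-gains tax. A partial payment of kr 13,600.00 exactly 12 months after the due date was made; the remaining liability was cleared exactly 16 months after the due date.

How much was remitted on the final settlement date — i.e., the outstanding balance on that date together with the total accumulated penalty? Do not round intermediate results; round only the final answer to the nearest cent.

Balance at month 12: kr 59,120.0000 × (1 + 0.011)^12 = kr 67,413.7199…
After kr 13,600.00 payment: kr 67,413.7199… − kr 13,600.00 = kr 53,813.7199…
Balance at month 16: kr 53,813.7199… × (1 + 0.011)^4 = kr 56,220.8797…
Penalty: 16 × 2% × kr 59,120.00 = kr 18,918.40
Final settlement = outstanding balance + penalty = kr 56,220.8797… + kr 18,918.40 = kr 75,139.28

kr 75,139.28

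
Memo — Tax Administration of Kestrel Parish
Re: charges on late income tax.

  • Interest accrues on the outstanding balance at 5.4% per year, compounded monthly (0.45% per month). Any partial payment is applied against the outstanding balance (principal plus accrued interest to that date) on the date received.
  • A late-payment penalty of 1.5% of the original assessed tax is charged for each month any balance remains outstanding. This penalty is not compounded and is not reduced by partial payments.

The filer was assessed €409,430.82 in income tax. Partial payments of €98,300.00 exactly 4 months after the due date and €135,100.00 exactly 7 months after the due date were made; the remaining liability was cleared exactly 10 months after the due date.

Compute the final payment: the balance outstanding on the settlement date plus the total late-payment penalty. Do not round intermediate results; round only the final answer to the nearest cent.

Balance at month 4: €409,430.8200 × (1 + 0.0045)^4 = €416,850.4700…
After €98,300.00 payment: €416,850.4700… − €98,300.00 = €318,550.4700…
Balance at month 7: €318,550.4700… × (1 + 0.0045)^3 = €322,870.2823…
After €135,100.00 payment: €322,870.2823… − €135,100.00 = €187,770.2823…
Balance at month 10: €187,770.2823… × (1 + 0.0045)^3 = €190,316.6053…
Penalty: 10 × 1.5% × €409,430.82 = €61,414.62…
Final settlement = outstanding balance + penalty = €190,316.6053… + €61,414.62… = €251,731.23

€251,731.23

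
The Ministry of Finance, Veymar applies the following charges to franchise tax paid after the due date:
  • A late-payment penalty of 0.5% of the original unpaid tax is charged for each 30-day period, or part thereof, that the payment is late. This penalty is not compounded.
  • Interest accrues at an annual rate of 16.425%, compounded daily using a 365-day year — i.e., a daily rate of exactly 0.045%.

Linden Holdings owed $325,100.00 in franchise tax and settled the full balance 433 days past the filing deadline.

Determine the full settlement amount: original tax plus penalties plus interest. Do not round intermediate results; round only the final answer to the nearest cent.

Penalty periods: ⌈433/30⌉ = 15; penalty = 15 × 0.5% × $325,100.00 = $24,382.50
Interest: $325,100.00 × ((1 + 0.00045)^433 − 1) = $325,100.00 × 0.21507545… = $69,921.0281…
Total = $325,100.00 + $24,382.5000 + $69,921.0281… = $419,403.53

$419,403.53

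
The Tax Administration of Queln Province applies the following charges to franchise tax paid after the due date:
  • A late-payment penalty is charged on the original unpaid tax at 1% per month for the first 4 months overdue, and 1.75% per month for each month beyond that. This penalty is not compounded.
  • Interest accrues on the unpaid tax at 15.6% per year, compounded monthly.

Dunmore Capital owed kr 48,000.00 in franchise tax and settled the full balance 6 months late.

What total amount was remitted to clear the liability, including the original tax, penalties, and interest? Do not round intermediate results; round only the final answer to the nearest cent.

Penalty, months 1–4: 4 × 1% × kr 48,000.00 = kr 1,920.00
Penalty, months 5–6: 2 × 1.75% × kr 48,000.00 = kr 1,680.00
Interest (15.6%/yr ÷ 12 = 1.3%/month): kr 48,000.00 × ((1 + 0.013)^6 − 1) = kr 3,867.8098…
Total = kr 48,000.00 + kr 3,600.0000 + kr 3,867.8098… = kr 55,467.81

kr 55,467.81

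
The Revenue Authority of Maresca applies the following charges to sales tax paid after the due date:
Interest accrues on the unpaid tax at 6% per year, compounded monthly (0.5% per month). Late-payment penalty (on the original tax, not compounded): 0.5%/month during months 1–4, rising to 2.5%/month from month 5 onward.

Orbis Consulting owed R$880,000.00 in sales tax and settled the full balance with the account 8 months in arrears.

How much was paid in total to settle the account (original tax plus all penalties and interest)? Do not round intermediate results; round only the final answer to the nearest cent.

Penalty, months 1–4: 4 × 0.5% × R$880,000.00 = R$17,600.00
Penalty, months 5–8: 4 × 2.5% × R$880,000.00 = R$88,000.00
Interest: R$880,000.00 × ((1 + 0.005)^8 − 1) = R$880,000.00 × 0.0407070… = R$35,822.1987…
Total = R$880,000.00 + R$105,600.0000 + R$35,822.1987… = R$1,021,422.20

R$1,021,422.20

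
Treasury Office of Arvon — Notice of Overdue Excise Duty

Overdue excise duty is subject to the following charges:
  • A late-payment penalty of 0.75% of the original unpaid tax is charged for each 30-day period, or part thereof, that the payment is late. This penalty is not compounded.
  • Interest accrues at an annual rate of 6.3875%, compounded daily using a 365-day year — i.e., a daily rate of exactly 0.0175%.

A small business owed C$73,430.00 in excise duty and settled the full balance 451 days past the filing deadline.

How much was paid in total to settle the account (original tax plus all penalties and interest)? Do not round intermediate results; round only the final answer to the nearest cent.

Penalty periods: ⌈451/30⌉ = 16; penalty = 16 × 0.75% × C$73,430.00 = C$8,811.60
Interest: C$73,430.00 × ((1 + 0.000175)^451 − 1) = C$73,430.00 × 0.08211569… = C$6,029.7549…
Total = C$73,430.00 + C$8,811.6000 + C$6,029.7549… = C$88,271.35

C$88,271.35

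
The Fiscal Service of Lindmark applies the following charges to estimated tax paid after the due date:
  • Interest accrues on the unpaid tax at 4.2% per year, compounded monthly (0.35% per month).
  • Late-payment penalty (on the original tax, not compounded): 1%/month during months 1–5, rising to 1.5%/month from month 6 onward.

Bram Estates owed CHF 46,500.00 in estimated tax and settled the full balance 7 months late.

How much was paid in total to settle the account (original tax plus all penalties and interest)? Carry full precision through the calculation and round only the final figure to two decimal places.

CHF 51,371.28

Penalty, months 1–5: 5 × 1% × CHF 46,500.00 = CHF 2,325.00
Penalty, months 6–7: 2 × 1.5% × CHF 46,500.00 = CHF 1,395.00
Interest: CHF 46,500.00 × ((1 + 0.0035)^7 − 1) = CHF 46,500.00 × 0.0247588… = CHF 1,151.2821…
Total = CHF 46,500.00 + CHF 3,720.0000 + CHF 1,151.2821… = CHF 51,371.28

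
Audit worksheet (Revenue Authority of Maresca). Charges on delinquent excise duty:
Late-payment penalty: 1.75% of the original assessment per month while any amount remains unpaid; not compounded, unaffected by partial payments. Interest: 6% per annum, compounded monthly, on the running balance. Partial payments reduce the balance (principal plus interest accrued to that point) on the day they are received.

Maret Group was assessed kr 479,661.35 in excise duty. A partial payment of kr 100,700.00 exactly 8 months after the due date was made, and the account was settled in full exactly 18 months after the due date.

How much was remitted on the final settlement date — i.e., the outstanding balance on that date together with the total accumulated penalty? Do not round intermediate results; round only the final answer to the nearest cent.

Monthly rate = 6% ÷ 12 = 0.5%
Balance at month 8: kr 479,661.3500 × (1 + 0.005)^8 = kr 499,186.9456…
After kr 100,700.00 payment: kr 499,186.9456… − kr 100,700.00 = kr 398,486.9456…
Balance at month 18: kr 398,486.9456… × (1 + 0.005)^10 = kr 418,865.6207…
Penalty: 18 × 1.75% × kr 479,661.35 = kr 151,093.33…
Final settlement = outstanding balance + penalty = kr 418,865.6207… + kr 151,093.33… = kr 569,958.95

kr 569,958.95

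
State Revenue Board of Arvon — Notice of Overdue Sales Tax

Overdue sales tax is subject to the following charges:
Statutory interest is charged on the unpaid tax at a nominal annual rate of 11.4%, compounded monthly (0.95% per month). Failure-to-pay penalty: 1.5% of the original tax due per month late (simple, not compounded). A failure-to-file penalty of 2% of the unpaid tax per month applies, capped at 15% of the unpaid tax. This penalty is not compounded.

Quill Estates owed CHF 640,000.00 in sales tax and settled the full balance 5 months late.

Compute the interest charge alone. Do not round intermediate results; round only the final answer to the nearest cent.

CHF 30,983.11

Interest: CHF 640,000.00 × ((1 + 0.0095)^5 − 1) = CHF 640,000.00 × 0.0484111… = CHF 30,983.1133…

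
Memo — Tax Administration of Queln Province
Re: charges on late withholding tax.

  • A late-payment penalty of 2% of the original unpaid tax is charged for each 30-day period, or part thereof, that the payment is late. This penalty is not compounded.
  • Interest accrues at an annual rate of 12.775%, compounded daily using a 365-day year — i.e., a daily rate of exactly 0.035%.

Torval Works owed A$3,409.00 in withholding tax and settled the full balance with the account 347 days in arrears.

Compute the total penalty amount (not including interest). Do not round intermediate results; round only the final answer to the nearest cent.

A$818.16

Penalty periods: ⌈347/30⌉ = 12; penalty = 12 × 2% × A$3,409.00 = A$818.16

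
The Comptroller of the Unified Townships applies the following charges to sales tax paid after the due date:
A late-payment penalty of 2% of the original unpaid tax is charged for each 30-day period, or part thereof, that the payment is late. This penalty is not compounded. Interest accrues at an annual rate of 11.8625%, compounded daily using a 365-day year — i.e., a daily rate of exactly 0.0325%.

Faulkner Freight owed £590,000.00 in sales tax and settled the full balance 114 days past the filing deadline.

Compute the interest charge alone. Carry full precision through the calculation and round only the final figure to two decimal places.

Interest: £590,000.00 × ((1 + 0.000325)^114 − 1) = £590,000.00 × 0.03773866… = £22,265.8096…

£22,265.81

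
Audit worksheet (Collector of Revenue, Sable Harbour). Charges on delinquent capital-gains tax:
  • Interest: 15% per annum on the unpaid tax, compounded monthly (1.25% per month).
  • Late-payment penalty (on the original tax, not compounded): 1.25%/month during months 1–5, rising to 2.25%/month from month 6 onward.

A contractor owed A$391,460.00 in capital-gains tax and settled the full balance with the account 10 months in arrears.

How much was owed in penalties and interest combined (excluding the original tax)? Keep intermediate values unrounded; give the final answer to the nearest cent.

Penalty, months 1–5: 5 × 1.25% × A$391,460.00 = A$24,466.25
Penalty, months 6–10: 5 × 2.25% × A$391,460.00 = A$44,039.25
Interest: A$391,460.00 × ((1 + 0.0125)^10 − 1) = A$391,460.00 × 0.1322708… = A$51,778.7390…
Penalties + interest = A$68,505.5000 + A$51,778.7390… = A$120,284.24

A$120,284.24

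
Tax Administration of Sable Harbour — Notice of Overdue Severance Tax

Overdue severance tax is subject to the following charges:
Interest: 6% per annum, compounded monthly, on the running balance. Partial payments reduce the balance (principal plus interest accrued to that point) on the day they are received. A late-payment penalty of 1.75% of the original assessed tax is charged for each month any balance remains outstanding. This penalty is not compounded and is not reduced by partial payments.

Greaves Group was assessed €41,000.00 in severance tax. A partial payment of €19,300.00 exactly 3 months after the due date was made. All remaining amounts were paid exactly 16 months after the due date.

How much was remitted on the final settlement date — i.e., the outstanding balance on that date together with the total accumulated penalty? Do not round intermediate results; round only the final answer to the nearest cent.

Monthly rate = 6% ÷ 12 = 0.5%
Balance at month 3: €41,000.0000 × (1 + 0.005)^3 = €41,618.0801…
After €19,300.00 payment: €41,618.0801… − €19,300.00 = €22,318.0801…
Balance at month 16: €22,318.0801… × (1 + 0.005)^13 = €23,813.0835…
Penalty: 16 × 1.75% × €41,000.00 = €11,480.00
Final settlement = outstanding balance + penalty = €23,813.0835… + €11,480.00 = €35,293.08

€35,293.08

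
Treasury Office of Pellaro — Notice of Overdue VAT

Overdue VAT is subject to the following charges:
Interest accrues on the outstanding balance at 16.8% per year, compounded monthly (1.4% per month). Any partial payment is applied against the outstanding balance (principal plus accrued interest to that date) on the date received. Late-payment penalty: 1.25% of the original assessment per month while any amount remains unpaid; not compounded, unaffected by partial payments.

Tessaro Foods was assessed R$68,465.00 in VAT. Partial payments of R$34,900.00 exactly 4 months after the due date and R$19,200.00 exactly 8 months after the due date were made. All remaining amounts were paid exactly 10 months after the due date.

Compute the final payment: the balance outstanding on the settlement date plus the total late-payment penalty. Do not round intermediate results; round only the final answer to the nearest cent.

Balance at month 4: R$68,465.0000 × (1 + 0.014)^4 = R$72,380.3089…
After R$34,900.00 payment: R$72,380.3089… − R$34,900.00 = R$37,480.3089…
Balance at month 8: R$37,480.3089… × (1 + 0.014)^4 = R$39,623.6959…
After R$19,200.00 payment: R$39,623.6959… − R$19,200.00 = R$20,423.6959…
Balance at month 10: R$20,423.6959… × (1 + 0.014)^2 = R$20,999.5624…
Penalty: 10 × 1.25% × R$68,465.00 = R$8,558.13…
Final settlement = outstanding balance + penalty = R$20,999.5624… + R$8,558.13… = R$29,557.69

R$29,557.69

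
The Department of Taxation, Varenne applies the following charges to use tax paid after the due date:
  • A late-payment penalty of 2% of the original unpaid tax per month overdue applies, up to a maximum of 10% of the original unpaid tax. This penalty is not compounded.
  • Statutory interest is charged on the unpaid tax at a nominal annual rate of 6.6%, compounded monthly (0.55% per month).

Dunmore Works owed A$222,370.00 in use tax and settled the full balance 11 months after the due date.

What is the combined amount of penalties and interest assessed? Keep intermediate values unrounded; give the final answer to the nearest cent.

Penalty (uncapped): 11 × 2% × A$222,370.00 = A$48,921.40; cap = 10% × A$222,370.00 = A$22,237.00 → penalty = A$22,237.00
Interest: A$222,370.00 × ((1 + 0.0055)^11 − 1) = A$222,370.00 × 0.0621915… = A$13,829.5252…
Penalties + interest = A$22,237.0000 + A$13,829.5252… = A$36,066.53

A$36,066.53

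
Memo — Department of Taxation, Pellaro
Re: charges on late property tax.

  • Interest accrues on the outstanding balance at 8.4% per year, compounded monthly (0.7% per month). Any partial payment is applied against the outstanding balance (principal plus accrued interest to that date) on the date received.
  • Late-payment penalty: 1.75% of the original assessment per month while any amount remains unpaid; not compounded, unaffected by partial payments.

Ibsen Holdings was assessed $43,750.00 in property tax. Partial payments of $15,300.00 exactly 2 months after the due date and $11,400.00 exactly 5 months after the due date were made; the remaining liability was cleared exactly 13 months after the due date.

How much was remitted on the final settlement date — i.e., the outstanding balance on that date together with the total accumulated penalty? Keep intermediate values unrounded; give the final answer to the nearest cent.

$29,281.48

Balance at month 2: $43,750.0000 × (1 + 0.007)^2 = $44,364.6438…
After $15,300.00 payment: $44,364.6438… − $15,300.00 = $29,064.6438…
Balance at month 5: $29,064.6438… × (1 + 0.007)^3 = $29,679.2837…
After $11,400.00 payment: $29,679.2837… − $11,400.00 = $18,279.2837…
Balance at month 13: $18,279.2837… × (1 + 0.007)^8 = $19,328.3570…
Penalty: 13 × 1.75% × $43,750.00 = $9,953.13…
Final settlement = outstanding balance + penalty = $19,328.3570… + $9,953.13… = $29,281.48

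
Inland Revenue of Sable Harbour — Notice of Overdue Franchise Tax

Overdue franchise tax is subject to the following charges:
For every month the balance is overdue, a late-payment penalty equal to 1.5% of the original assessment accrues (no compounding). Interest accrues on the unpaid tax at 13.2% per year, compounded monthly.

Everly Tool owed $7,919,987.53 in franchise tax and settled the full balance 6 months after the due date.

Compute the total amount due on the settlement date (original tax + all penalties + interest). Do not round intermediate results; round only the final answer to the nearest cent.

$9,170,092.94

Late-payment penalty = 1.5% × $7,919,987.53 × 6 mo = $712,798.88…
Interest (13.2%/yr ÷ 12 = 1.1%/month): $7,919,987.53 × ((1 + 0.011)^6 − 1) = $537,306.5314…
Total = $7,919,987.53 + $712,798.8777 + $537,306.5314… = $9,170,092.94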